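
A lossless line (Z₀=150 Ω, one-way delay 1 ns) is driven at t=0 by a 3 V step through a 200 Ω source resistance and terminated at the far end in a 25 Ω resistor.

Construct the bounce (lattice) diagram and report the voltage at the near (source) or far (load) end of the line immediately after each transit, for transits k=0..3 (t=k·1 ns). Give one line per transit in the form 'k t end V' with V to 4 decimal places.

0 0 source 1.2857
1 1 load 0.3673
2 2 source 0.2362
3 3 load 0.3299

Γ_L=-0.714286, Γ_S=0.142857; launch V₁=3·150/350=1.285714
k=0 src: V=1.2857
k=1 load: inc=1.285714, refl=1.285714·-0.714286=-0.9184; V=0.000000+1.285714+-0.918367=0.3673
k=2 src: inc=-0.918367, refl=-0.918367·0.142857=-0.1312; V=1.285714+-0.918367+-0.131195=0.2362
k=3 load: inc=-0.131195, refl=-0.131195·-0.714286=0.0937; V=0.367347+-0.131195+0.093711=0.3299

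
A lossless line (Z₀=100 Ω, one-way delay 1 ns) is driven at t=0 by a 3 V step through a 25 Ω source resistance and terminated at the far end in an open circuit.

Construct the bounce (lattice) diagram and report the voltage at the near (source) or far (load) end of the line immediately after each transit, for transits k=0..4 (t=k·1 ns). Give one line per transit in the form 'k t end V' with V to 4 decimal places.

0 0 source 2.4000
1 1 load 4.8000
2 2 source 3.3600
3 3 load 1.9200
4 4 source 2.7840

Γ_L=1.000000, Γ_S=-0.600000; launch V₁=3·100/125=2.400000
k=0 src: V=2.4000
k=1 load: inc=2.400000, refl=2.400000·1.000000=2.4000; V=0.000000+2.400000+2.400000=4.8000
k=2 src: inc=2.400000, refl=2.400000·-0.600000=-1.4400; V=2.400000+2.400000+-1.440000=3.3600
k=3 load: inc=-1.440000, refl=-1.440000·1.000000=-1.4400; V=4.800000+-1.440000+-1.440000=1.9200
k=4 src: inc=-1.440000, refl=-1.440000·-0.600000=0.8640; V=3.360000+-1.440000+0.864000=2.7840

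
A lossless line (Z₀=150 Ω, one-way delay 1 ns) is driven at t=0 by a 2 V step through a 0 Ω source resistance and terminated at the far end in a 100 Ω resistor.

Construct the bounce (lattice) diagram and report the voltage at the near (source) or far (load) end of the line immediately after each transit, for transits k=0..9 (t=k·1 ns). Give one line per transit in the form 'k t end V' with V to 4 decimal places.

0 0 source 2.0000
1 1 load 1.6000
2 2 source 2.0000
3 3 load 1.9200
4 4 source 2.0000
5 5 load 1.9840
6 6 source 2.0000
7 7 load 1.9968
8 8 source 2.0000
9 9 load 1.9994

Γ_L=-0.200000, Γ_S=-1.000000; launch V₁=2·150/150=2.000000
k=0 src: V=2.0000
k=1 load: inc=2.000000, refl=2.000000·-0.200000=-0.4000; V=0.000000+2.000000+-0.400000=1.6000
k=2 src: inc=-0.400000, refl=-0.400000·-1.000000=0.4000; V=2.000000+-0.400000+0.400000=2.0000
k=3 load: inc=0.400000, refl=0.400000·-0.200000=-0.0800; V=1.600000+0.400000+-0.080000=1.9200
k=4 src: inc=-0.080000, refl=-0.080000·-1.000000=0.0800; V=2.000000+-0.080000+0.080000=2.0000
k=5 load: inc=0.080000, refl=0.080000·-0.200000=-0.0160; V=1.920000+0.080000+-0.016000=1.9840
k=6 src: inc=-0.016000, refl=-0.016000·-1.000000=0.0160; V=2.000000+-0.016000+0.016000=2.0000
k=7 load: inc=0.016000, refl=0.016000·-0.200000=-0.0032; V=1.984000+0.016000+-0.003200=1.9968
k=8 src: inc=-0.003200, refl=-0.003200·-1.000000=0.0032; V=2.000000+-0.003200+0.003200=2.0000
k=9 load: inc=0.003200, refl=0.003200·-0.200000=-0.0006; V=1.996800+0.003200+-0.000640=1.9994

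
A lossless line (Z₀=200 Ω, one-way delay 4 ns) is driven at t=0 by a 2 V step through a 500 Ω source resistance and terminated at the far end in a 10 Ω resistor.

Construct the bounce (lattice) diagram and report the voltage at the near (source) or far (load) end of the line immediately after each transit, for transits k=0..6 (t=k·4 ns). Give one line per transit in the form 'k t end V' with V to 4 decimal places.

0 0 source 0.5714
1 4 load 0.0544
2 8 source -0.1672
3 12 load 0.0333
4 16 source 0.1192
5 20 load 0.0415
6 24 source 0.0082

Γ_L=-0.904762, Γ_S=0.428571; launch V₁=2·200/700=0.571429
k=0 src: V=0.5714
k=1 load: inc=0.571429, refl=0.571429·-0.904762=-0.5170; V=0.000000+0.571429+-0.517007=0.0544
k=2 src: inc=-0.517007, refl=-0.517007·0.428571=-0.2216; V=0.571429+-0.517007+-0.221574=-0.1672
k=3 load: inc=-0.221574, refl=-0.221574·-0.904762=0.2005; V=0.054422+-0.221574+0.200472=0.0333
k=4 src: inc=0.200472, refl=0.200472·0.428571=0.0859; V=-0.167153+0.200472+0.085917=0.1192
k=5 load: inc=0.085917, refl=0.085917·-0.904762=-0.0777; V=0.033319+0.085917+-0.077734=0.0415
k=6 src: inc=-0.077734, refl=-0.077734·0.428571=-0.0333; V=0.119236+-0.077734+-0.033315=0.0082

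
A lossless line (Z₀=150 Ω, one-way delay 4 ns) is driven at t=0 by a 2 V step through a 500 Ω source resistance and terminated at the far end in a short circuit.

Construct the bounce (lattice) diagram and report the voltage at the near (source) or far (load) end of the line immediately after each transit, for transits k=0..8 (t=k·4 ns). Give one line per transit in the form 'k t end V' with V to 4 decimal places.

0 0 source 0.4615
1 4 load 0.0000
2 8 source -0.2485
3 12 load 0.0000
4 16 source 0.1338
5 20 load 0.0000
6 24 source -0.0721
7 28 load 0.0000
8 32 source 0.0388

Γ_L=-1.000000, Γ_S=0.538462; launch V₁=2·150/650=0.461538
k=0 src: V=0.4615
k=1 load: inc=0.461538, refl=0.461538·-1.000000=-0.4615; V=0.000000+0.461538+-0.461538=0.0000
k=2 src: inc=-0.461538, refl=-0.461538·0.538462=-0.2485; V=0.461538+-0.461538+-0.248521=-0.2485
k=3 load: inc=-0.248521, refl=-0.248521·-1.000000=0.2485; V=0.000000+-0.248521+0.248521=0.0000
k=4 src: inc=0.248521, refl=0.248521·0.538462=0.1338; V=-0.248521+0.248521+0.133819=0.1338
k=5 load: inc=0.133819, refl=0.133819·-1.000000=-0.1338; V=0.000000+0.133819+-0.133819=0.0000
k=6 src: inc=-0.133819, refl=-0.133819·0.538462=-0.0721; V=0.133819+-0.133819+-0.072056=-0.0721
k=7 load: inc=-0.072056, refl=-0.072056·-1.000000=0.0721; V=0.000000+-0.072056+0.072056=0.0000
k=8 src: inc=0.072056, refl=0.072056·0.538462=0.0388; V=-0.072056+0.072056+0.038800=0.0388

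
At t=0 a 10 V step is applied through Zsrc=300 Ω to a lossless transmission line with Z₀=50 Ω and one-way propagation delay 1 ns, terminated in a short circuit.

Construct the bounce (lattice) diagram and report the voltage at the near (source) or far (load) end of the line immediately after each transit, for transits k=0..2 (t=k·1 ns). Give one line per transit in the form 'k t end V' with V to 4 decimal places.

0 0 source 1.4286
1 1 load 0.0000
2 2 source -1.0204

Γ_L=-1.000000, Γ_S=0.714286; launch V₁=10·50/350=1.428571
k=0 src: V=1.4286
k=1 load: inc=1.428571, refl=1.428571·-1.000000=-1.4286; V=0.000000+1.428571+-1.428571=0.0000
k=2 src: inc=-1.428571, refl=-1.428571·0.714286=-1.0204; V=1.428571+-1.428571+-1.020408=-1.0204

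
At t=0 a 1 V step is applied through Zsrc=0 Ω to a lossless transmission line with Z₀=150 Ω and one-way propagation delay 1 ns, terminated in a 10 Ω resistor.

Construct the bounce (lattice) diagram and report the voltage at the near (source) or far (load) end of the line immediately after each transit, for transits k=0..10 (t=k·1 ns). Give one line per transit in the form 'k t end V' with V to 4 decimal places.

0 0 source 1.0000
1 1 load 0.1250
2 2 source 1.0000
3 3 load 0.2344
4 4 source 1.0000
5 5 load 0.3301
6 6 source 1.0000
7 7 load 0.4138
8 8 source 1.0000
9 9 load 0.4871
10 10 source 1.0000

Γ_L=-0.875000, Γ_S=-1.000000; launch V₁=1·150/150=1.000000
k=0 src: V=1.0000
k=1 load: inc=1.000000, refl=1.000000·-0.875000=-0.8750; V=0.000000+1.000000+-0.875000=0.1250
k=2 src: inc=-0.875000, refl=-0.875000·-1.000000=0.8750; V=1.000000+-0.875000+0.875000=1.0000
k=3 load: inc=0.875000, refl=0.875000·-0.875000=-0.7656; V=0.125000+0.875000+-0.765625=0.2344
k=4 src: inc=-0.765625, refl=-0.765625·-1.000000=0.7656; V=1.000000+-0.765625+0.765625=1.0000
k=5 load: inc=0.765625, refl=0.765625·-0.875000=-0.6699; V=0.234375+0.765625+-0.669922=0.3301
k=6 src: inc=-0.669922, refl=-0.669922·-1.000000=0.6699; V=1.000000+-0.669922+0.669922=1.0000
k=7 load: inc=0.669922, refl=0.669922·-0.875000=-0.5862; V=0.330078+0.669922+-0.586182=0.4138
k=8 src: inc=-0.586182, refl=-0.586182·-1.000000=0.5862; V=1.000000+-0.586182+0.586182=1.0000
k=9 load: inc=0.586182, refl=0.586182·-0.875000=-0.5129; V=0.413818+0.586182+-0.512909=0.4871
k=10 src: inc=-0.512909, refl=-0.512909·-1.000000=0.5129; V=1.000000+-0.512909+0.512909=1.0000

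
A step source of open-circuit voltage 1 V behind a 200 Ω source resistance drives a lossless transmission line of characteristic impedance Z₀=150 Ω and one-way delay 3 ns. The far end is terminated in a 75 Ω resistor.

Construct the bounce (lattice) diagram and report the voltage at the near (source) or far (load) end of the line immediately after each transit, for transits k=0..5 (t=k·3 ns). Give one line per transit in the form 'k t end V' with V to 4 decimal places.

Γ_L=-0.333333, Γ_S=0.142857; launch V₁=1·150/350=0.428571
k=0 src: V=0.4286
k=1 load: inc=0.428571, refl=0.428571·-0.333333=-0.1429; V=0.000000+0.428571+-0.142857=0.2857
k=2 src: inc=-0.142857, refl=-0.142857·0.142857=-0.0204; V=0.428571+-0.142857+-0.020408=0.2653
k=3 load: inc=-0.020408, refl=-0.020408·-0.333333=0.0068; V=0.285714+-0.020408+0.006803=0.2721
k=4 src: inc=0.006803, refl=0.006803·0.142857=0.0010; V=0.265306+0.006803+0.000972=0.2731
k=5 load: inc=0.000972, refl=0.000972·-0.333333=-0.0003; V=0.272109+0.000972+-0.000324=0.2728

0 0 source 0.4286
1 3 load 0.2857
2 6 source 0.2653
3 9 load 0.2721
4 12 source 0.2731
5 15 load 0.2728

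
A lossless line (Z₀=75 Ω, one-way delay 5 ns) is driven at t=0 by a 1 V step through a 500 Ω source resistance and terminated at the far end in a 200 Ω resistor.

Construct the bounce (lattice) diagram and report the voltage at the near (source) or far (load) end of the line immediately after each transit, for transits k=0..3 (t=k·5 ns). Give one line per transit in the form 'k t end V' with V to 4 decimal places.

Γ_L=0.454545, Γ_S=0.739130; launch V₁=1·75/575=0.130435
k=0 src: V=0.1304
k=1 load: inc=0.130435, refl=0.130435·0.454545=0.0593; V=0.000000+0.130435+0.059289=0.1897
k=2 src: inc=0.059289, refl=0.059289·0.739130=0.0438; V=0.130435+0.059289+0.043822=0.2335
k=3 load: inc=0.043822, refl=0.043822·0.454545=0.0199; V=0.189723+0.043822+0.019919=0.2535

0 0 source 0.1304
1 5 load 0.1897
2 10 source 0.2335
3 15 load 0.2535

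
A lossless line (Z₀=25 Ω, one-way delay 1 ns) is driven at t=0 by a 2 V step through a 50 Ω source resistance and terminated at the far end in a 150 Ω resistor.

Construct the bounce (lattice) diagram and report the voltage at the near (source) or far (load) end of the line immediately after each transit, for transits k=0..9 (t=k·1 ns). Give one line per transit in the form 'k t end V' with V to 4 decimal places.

0 0 source 0.6667
1 1 load 1.1429
2 2 source 1.3016
3 3 load 1.4150
4 4 source 1.4528
5 5 load 1.4798
6 6 source 1.4888
7 7 load 1.4952
8 8 source 1.4973
9 9 load 1.4989

Γ_L=0.714286, Γ_S=0.333333; launch V₁=2·25/75=0.666667
k=0 src: V=0.6667
k=1 load: inc=0.666667, refl=0.666667·0.714286=0.4762; V=0.000000+0.666667+0.476190=1.1429
k=2 src: inc=0.476190, refl=0.476190·0.333333=0.1587; V=0.666667+0.476190+0.158730=1.3016
k=3 load: inc=0.158730, refl=0.158730·0.714286=0.1134; V=1.142857+0.158730+0.113379=1.4150
k=4 src: inc=0.113379, refl=0.113379·0.333333=0.0378; V=1.301587+0.113379+0.037793=1.4528
k=5 load: inc=0.037793, refl=0.037793·0.714286=0.0270; V=1.414966+0.037793+0.026995=1.4798
k=6 src: inc=0.026995, refl=0.026995·0.333333=0.0090; V=1.452759+0.026995+0.008998=1.4888
k=7 load: inc=0.008998, refl=0.008998·0.714286=0.0064; V=1.479754+0.008998+0.006427=1.4952
k=8 src: inc=0.006427, refl=0.006427·0.333333=0.0021; V=1.488752+0.006427+0.002142=1.4973
k=9 load: inc=0.002142, refl=0.002142·0.714286=0.0015; V=1.495179+0.002142+0.001530=1.4989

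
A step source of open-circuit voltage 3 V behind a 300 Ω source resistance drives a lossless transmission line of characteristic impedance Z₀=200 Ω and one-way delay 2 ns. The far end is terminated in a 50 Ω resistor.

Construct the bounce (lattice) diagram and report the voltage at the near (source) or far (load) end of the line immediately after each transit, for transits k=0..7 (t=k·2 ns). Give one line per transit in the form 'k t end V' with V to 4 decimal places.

0 0 source 1.2000
1 2 load 0.4800
2 4 source 0.3360
3 6 load 0.4224
4 8 source 0.4397
5 10 load 0.4293
6 12 source 0.4272
7 14 load 0.4285

Γ_L=-0.600000, Γ_S=0.200000; launch V₁=3·200/500=1.200000
k=0 src: V=1.2000
k=1 load: inc=1.200000, refl=1.200000·-0.600000=-0.7200; V=0.000000+1.200000+-0.720000=0.4800
k=2 src: inc=-0.720000, refl=-0.720000·0.200000=-0.1440; V=1.200000+-0.720000+-0.144000=0.3360
k=3 load: inc=-0.144000, refl=-0.144000·-0.600000=0.0864; V=0.480000+-0.144000+0.086400=0.4224
k=4 src: inc=0.086400, refl=0.086400·0.200000=0.0173; V=0.336000+0.086400+0.017280=0.4397
k=5 load: inc=0.017280, refl=0.017280·-0.600000=-0.0104; V=0.422400+0.017280+-0.010368=0.4293
k=6 src: inc=-0.010368, refl=-0.010368·0.200000=-0.0021; V=0.439680+-0.010368+-0.002074=0.4272
k=7 load: inc=-0.002074, refl=-0.002074·-0.600000=0.0012; V=0.429312+-0.002074+0.001244=0.4285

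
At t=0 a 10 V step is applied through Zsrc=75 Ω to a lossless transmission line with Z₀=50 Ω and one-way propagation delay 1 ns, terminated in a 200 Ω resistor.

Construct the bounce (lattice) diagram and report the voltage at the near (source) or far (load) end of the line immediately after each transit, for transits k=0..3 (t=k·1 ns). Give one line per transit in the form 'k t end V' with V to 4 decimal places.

0 0 source 4.0000
1 1 load 6.4000
2 2 source 6.8800
3 3 load 7.1680

Γ_L=0.600000, Γ_S=0.200000; launch V₁=10·50/125=4.000000
k=0 src: V=4.0000
k=1 load: inc=4.000000, refl=4.000000·0.600000=2.4000; V=0.000000+4.000000+2.400000=6.4000
k=2 src: inc=2.400000, refl=2.400000·0.200000=0.4800; V=4.000000+2.400000+0.480000=6.8800
k=3 load: inc=0.480000, refl=0.480000·0.600000=0.2880; V=6.400000+0.480000+0.288000=7.1680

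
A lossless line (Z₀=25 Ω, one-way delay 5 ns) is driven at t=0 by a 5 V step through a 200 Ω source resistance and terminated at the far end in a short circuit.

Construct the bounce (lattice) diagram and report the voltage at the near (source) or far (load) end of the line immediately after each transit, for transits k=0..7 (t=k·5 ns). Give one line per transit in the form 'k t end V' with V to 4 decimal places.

0 0 source 0.5556
1 5 load 0.0000
2 10 source -0.4321
3 15 load 0.0000
4 20 source 0.3361
5 25 load 0.0000
6 30 source -0.2614
7 35 load 0.0000

Γ_L=-1.000000, Γ_S=0.777778; launch V₁=5·25/225=0.555556
k=0 src: V=0.5556
k=1 load: inc=0.555556, refl=0.555556·-1.000000=-0.5556; V=0.000000+0.555556+-0.555556=0.0000
k=2 src: inc=-0.555556, refl=-0.555556·0.777778=-0.4321; V=0.555556+-0.555556+-0.432099=-0.4321
k=3 load: inc=-0.432099, refl=-0.432099·-1.000000=0.4321; V=0.000000+-0.432099+0.432099=0.0000
k=4 src: inc=0.432099, refl=0.432099·0.777778=0.3361; V=-0.432099+0.432099+0.336077=0.3361
k=5 load: inc=0.336077, refl=0.336077·-1.000000=-0.3361; V=0.000000+0.336077+-0.336077=0.0000
k=6 src: inc=-0.336077, refl=-0.336077·0.777778=-0.2614; V=0.336077+-0.336077+-0.261393=-0.2614
k=7 load: inc=-0.261393, refl=-0.261393·-1.000000=0.2614; V=0.000000+-0.261393+0.261393=0.0000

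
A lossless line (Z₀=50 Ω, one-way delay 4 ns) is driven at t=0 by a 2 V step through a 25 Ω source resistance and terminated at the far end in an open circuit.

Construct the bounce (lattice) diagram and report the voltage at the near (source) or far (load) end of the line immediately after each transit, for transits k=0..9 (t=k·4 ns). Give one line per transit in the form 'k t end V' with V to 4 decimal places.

0 0 source 1.3333
1 4 load 2.6667
2 8 source 2.2222
3 12 load 1.7778
4 16 source 1.9259
5 20 load 2.0741
6 24 source 2.0247
7 28 load 1.9753
8 32 source 1.9918
9 36 load 2.0082

Γ_L=1.000000, Γ_S=-0.333333; launch V₁=2·50/75=1.333333
k=0 src: V=1.3333
k=1 load: inc=1.333333, refl=1.333333·1.000000=1.3333; V=0.000000+1.333333+1.333333=2.6667
k=2 src: inc=1.333333, refl=1.333333·-0.333333=-0.4444; V=1.333333+1.333333+-0.444444=2.2222
k=3 load: inc=-0.444444, refl=-0.444444·1.000000=-0.4444; V=2.666667+-0.444444+-0.444444=1.7778
k=4 src: inc=-0.444444, refl=-0.444444·-0.333333=0.1481; V=2.222222+-0.444444+0.148148=1.9259
k=5 load: inc=0.148148, refl=0.148148·1.000000=0.1481; V=1.777778+0.148148+0.148148=2.0741
k=6 src: inc=0.148148, refl=0.148148·-0.333333=-0.0494; V=1.925926+0.148148+-0.049383=2.0247
k=7 load: inc=-0.049383, refl=-0.049383·1.000000=-0.0494; V=2.074074+-0.049383+-0.049383=1.9753
k=8 src: inc=-0.049383, refl=-0.049383·-0.333333=0.0165; V=2.024691+-0.049383+0.016461=1.9918
k=9 load: inc=0.016461, refl=0.016461·1.000000=0.0165; V=1.975309+0.016461+0.016461=2.0082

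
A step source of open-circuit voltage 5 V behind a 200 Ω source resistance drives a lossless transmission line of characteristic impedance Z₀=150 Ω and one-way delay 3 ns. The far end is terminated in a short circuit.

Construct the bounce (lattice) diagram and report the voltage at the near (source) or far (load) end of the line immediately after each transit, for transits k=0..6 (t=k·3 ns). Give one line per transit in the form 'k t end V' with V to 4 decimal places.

Γ_L=-1.000000, Γ_S=0.142857; launch V₁=5·150/350=2.142857
k=0 src: V=2.1429
k=1 load: inc=2.142857, refl=2.142857·-1.000000=-2.1429; V=0.000000+2.142857+-2.142857=0.0000
k=2 src: inc=-2.142857, refl=-2.142857·0.142857=-0.3061; V=2.142857+-2.142857+-0.306122=-0.3061
k=3 load: inc=-0.306122, refl=-0.306122·-1.000000=0.3061; V=0.000000+-0.306122+0.306122=0.0000
k=4 src: inc=0.306122, refl=0.306122·0.142857=0.0437; V=-0.306122+0.306122+0.043732=0.0437
k=5 load: inc=0.043732, refl=0.043732·-1.000000=-0.0437; V=0.000000+0.043732+-0.043732=0.0000
k=6 src: inc=-0.043732, refl=-0.043732·0.142857=-0.0062; V=0.043732+-0.043732+-0.006247=-0.0062

0 0 source 2.1429
1 3 load 0.0000
2 6 source -0.3061
3 9 load 0.0000
4 12 source 0.0437
5 15 load 0.0000
6 18 source -0.0062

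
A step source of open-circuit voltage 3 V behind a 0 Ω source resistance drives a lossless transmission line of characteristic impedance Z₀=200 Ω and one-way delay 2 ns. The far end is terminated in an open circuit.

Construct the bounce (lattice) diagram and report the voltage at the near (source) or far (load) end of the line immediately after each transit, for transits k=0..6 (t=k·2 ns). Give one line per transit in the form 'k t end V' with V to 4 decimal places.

Γ_L=1.000000, Γ_S=-1.000000; launch V₁=3·200/200=3.000000
k=0 src: V=3.0000
k=1 load: inc=3.000000, refl=3.000000·1.000000=3.0000; V=0.000000+3.000000+3.000000=6.0000
k=2 src: inc=3.000000, refl=3.000000·-1.000000=-3.0000; V=3.000000+3.000000+-3.000000=3.0000
k=3 load: inc=-3.000000, refl=-3.000000·1.000000=-3.0000; V=6.000000+-3.000000+-3.000000=0.0000
k=4 src: inc=-3.000000, refl=-3.000000·-1.000000=3.0000; V=3.000000+-3.000000+3.000000=3.0000
k=5 load: inc=3.000000, refl=3.000000·1.000000=3.0000; V=0.000000+3.000000+3.000000=6.0000
k=6 src: inc=3.000000, refl=3.000000·-1.000000=-3.0000; V=3.000000+3.000000+-3.000000=3.0000

0 0 source 3.0000
1 2 load 6.0000
2 4 source 3.0000
3 6 load 0.0000
4 8 source 3.0000
5 10 load 6.0000
6 12 source 3.0000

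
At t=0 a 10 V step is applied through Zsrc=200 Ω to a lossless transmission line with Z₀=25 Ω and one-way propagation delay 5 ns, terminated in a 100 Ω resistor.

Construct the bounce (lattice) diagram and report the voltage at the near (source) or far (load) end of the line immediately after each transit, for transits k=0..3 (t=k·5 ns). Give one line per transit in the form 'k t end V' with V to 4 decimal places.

0 0 source 1.1111
1 5 load 1.7778
2 10 source 2.2963
3 15 load 2.6074

Γ_L=0.600000, Γ_S=0.777778; launch V₁=10·25/225=1.111111
k=0 src: V=1.1111
k=1 load: inc=1.111111, refl=1.111111·0.600000=0.6667; V=0.000000+1.111111+0.666667=1.7778
k=2 src: inc=0.666667, refl=0.666667·0.777778=0.5185; V=1.111111+0.666667+0.518519=2.2963
k=3 load: inc=0.518519, refl=0.518519·0.600000=0.3111; V=1.777778+0.518519+0.311111=2.6074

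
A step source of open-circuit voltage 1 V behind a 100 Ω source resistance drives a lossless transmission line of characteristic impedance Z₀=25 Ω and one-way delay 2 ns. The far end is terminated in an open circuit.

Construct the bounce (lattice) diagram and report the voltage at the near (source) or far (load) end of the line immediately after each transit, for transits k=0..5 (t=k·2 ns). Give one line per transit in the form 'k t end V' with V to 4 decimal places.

0 0 source 0.2000
1 2 load 0.4000
2 4 source 0.5200
3 6 load 0.6400
4 8 source 0.7120
5 10 load 0.7840

Γ_L=1.000000, Γ_S=0.600000; launch V₁=1·25/125=0.200000
k=0 src: V=0.2000
k=1 load: inc=0.200000, refl=0.200000·1.000000=0.2000; V=0.000000+0.200000+0.200000=0.4000
k=2 src: inc=0.200000, refl=0.200000·0.600000=0.1200; V=0.200000+0.200000+0.120000=0.5200
k=3 load: inc=0.120000, refl=0.120000·1.000000=0.1200; V=0.400000+0.120000+0.120000=0.6400
k=4 src: inc=0.120000, refl=0.120000·0.600000=0.0720; V=0.520000+0.120000+0.072000=0.7120
k=5 load: inc=0.072000, refl=0.072000·1.000000=0.0720; V=0.640000+0.072000+0.072000=0.7840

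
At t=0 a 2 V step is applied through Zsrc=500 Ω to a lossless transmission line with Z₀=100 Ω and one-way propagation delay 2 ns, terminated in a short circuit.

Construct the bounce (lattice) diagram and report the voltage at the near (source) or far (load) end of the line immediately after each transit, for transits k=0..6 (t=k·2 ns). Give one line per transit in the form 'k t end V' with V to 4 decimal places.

0 0 source 0.3333
1 2 load 0.0000
2 4 source -0.2222
3 6 load 0.0000
4 8 source 0.1481
5 10 load 0.0000
6 12 source -0.0988

Γ_L=-1.000000, Γ_S=0.666667; launch V₁=2·100/600=0.333333
k=0 src: V=0.3333
k=1 load: inc=0.333333, refl=0.333333·-1.000000=-0.3333; V=0.000000+0.333333+-0.333333=0.0000
k=2 src: inc=-0.333333, refl=-0.333333·0.666667=-0.2222; V=0.333333+-0.333333+-0.222222=-0.2222
k=3 load: inc=-0.222222, refl=-0.222222·-1.000000=0.2222; V=0.000000+-0.222222+0.222222=0.0000
k=4 src: inc=0.222222, refl=0.222222·0.666667=0.1481; V=-0.222222+0.222222+0.148148=0.1481
k=5 load: inc=0.148148, refl=0.148148·-1.000000=-0.1481; V=0.000000+0.148148+-0.148148=0.0000
k=6 src: inc=-0.148148, refl=-0.148148·0.666667=-0.0988; V=0.148148+-0.148148+-0.098765=-0.0988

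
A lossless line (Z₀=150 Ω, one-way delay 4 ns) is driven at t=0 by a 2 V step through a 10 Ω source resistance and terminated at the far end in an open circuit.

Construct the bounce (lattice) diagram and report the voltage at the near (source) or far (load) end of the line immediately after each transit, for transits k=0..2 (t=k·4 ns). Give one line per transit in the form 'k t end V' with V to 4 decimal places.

0 0 source 1.8750
1 4 load 3.7500
2 8 source 2.1094

Γ_L=1.000000, Γ_S=-0.875000; launch V₁=2·150/160=1.875000
k=0 src: V=1.8750
k=1 load: inc=1.875000, refl=1.875000·1.000000=1.8750; V=0.000000+1.875000+1.875000=3.7500
k=2 src: inc=1.875000, refl=1.875000·-0.875000=-1.6406; V=1.875000+1.875000+-1.640625=2.1094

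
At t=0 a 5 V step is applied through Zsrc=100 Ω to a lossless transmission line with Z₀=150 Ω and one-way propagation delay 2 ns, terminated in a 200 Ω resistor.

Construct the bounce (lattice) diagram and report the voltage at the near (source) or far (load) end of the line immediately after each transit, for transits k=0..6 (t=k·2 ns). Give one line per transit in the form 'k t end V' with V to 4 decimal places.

0 0 source 3.0000
1 2 load 3.4286
2 4 source 3.3429
3 6 load 3.3306
4 8 source 3.3331
5 10 load 3.3334
6 12 source 3.3333

Γ_L=0.142857, Γ_S=-0.200000; launch V₁=5·150/250=3.000000
k=0 src: V=3.0000
k=1 load: inc=3.000000, refl=3.000000·0.142857=0.4286; V=0.000000+3.000000+0.428571=3.4286
k=2 src: inc=0.428571, refl=0.428571·-0.200000=-0.0857; V=3.000000+0.428571+-0.085714=3.3429
k=3 load: inc=-0.085714, refl=-0.085714·0.142857=-0.0122; V=3.428571+-0.085714+-0.012245=3.3306
k=4 src: inc=-0.012245, refl=-0.012245·-0.200000=0.0024; V=3.342857+-0.012245+0.002449=3.3331
k=5 load: inc=0.002449, refl=0.002449·0.142857=0.0003; V=3.330612+0.002449+0.000350=3.3334
k=6 src: inc=0.000350, refl=0.000350·-0.200000=-0.0001; V=3.333061+0.000350+-0.000070=3.3333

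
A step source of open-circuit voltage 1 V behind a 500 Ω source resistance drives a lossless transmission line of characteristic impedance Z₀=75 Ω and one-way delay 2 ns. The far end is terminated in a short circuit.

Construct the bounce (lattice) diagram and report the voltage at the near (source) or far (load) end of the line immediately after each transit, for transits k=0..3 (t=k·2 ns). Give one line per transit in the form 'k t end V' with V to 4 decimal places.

Γ_L=-1.000000, Γ_S=0.739130; launch V₁=1·75/575=0.130435
k=0 src: V=0.1304
k=1 load: inc=0.130435, refl=0.130435·-1.000000=-0.1304; V=0.000000+0.130435+-0.130435=0.0000
k=2 src: inc=-0.130435, refl=-0.130435·0.739130=-0.0964; V=0.130435+-0.130435+-0.096408=-0.0964
k=3 load: inc=-0.096408, refl=-0.096408·-1.000000=0.0964; V=0.000000+-0.096408+0.096408=0.0000

0 0 source 0.1304
1 2 load 0.0000
2 4 source -0.0964
3 6 load 0.0000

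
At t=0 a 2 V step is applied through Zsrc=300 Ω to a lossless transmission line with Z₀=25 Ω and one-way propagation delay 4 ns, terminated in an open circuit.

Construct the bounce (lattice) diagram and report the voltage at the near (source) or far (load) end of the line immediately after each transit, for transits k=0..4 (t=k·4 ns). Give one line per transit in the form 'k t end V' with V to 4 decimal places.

Γ_L=1.000000, Γ_S=0.846154; launch V₁=2·25/325=0.153846
k=0 src: V=0.1538
k=1 load: inc=0.153846, refl=0.153846·1.000000=0.1538; V=0.000000+0.153846+0.153846=0.3077
k=2 src: inc=0.153846, refl=0.153846·0.846154=0.1302; V=0.153846+0.153846+0.130178=0.4379
k=3 load: inc=0.130178, refl=0.130178·1.000000=0.1302; V=0.307692+0.130178+0.130178=0.5680
k=4 src: inc=0.130178, refl=0.130178·0.846154=0.1102; V=0.437870+0.130178+0.110150=0.6782

0 0 source 0.1538
1 4 load 0.3077
2 8 source 0.4379
3 12 load 0.5680
4 16 source 0.6782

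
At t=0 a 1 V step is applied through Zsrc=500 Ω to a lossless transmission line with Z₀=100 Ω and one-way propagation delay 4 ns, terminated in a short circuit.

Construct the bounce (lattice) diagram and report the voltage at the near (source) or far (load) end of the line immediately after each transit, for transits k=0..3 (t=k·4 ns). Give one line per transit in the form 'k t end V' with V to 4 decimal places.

Γ_L=-1.000000, Γ_S=0.666667; launch V₁=1·100/600=0.166667
k=0 src: V=0.1667
k=1 load: inc=0.166667, refl=0.166667·-1.000000=-0.1667; V=0.000000+0.166667+-0.166667=0.0000
k=2 src: inc=-0.166667, refl=-0.166667·0.666667=-0.1111; V=0.166667+-0.166667+-0.111111=-0.1111
k=3 load: inc=-0.111111, refl=-0.111111·-1.000000=0.1111; V=0.000000+-0.111111+0.111111=0.0000

0 0 source 0.1667
1 4 load 0.0000
2 8 source -0.1111
3 12 load 0.0000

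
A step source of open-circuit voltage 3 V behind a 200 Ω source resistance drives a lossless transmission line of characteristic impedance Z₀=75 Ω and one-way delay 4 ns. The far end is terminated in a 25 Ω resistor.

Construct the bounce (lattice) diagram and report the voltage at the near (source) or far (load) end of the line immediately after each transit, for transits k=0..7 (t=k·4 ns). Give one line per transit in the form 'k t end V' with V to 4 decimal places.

Γ_L=-0.500000, Γ_S=0.454545; launch V₁=3·75/275=0.818182
k=0 src: V=0.8182
k=1 load: inc=0.818182, refl=0.818182·-0.500000=-0.4091; V=0.000000+0.818182+-0.409091=0.4091
k=2 src: inc=-0.409091, refl=-0.409091·0.454545=-0.1860; V=0.818182+-0.409091+-0.185950=0.2231
k=3 load: inc=-0.185950, refl=-0.185950·-0.500000=0.0930; V=0.409091+-0.185950+0.092975=0.3161
k=4 src: inc=0.092975, refl=0.092975·0.454545=0.0423; V=0.223140+0.092975+0.042261=0.3584
k=5 load: inc=0.042261, refl=0.042261·-0.500000=-0.0211; V=0.316116+0.042261+-0.021131=0.3372
k=6 src: inc=-0.021131, refl=-0.021131·0.454545=-0.0096; V=0.358377+-0.021131+-0.009605=0.3276
k=7 load: inc=-0.009605, refl=-0.009605·-0.500000=0.0048; V=0.337246+-0.009605+0.004802=0.3324

0 0 source 0.8182
1 4 load 0.4091
2 8 source 0.2231
3 12 load 0.3161
4 16 source 0.3584
5 20 load 0.3372
6 24 source 0.3276
7 28 load 0.3324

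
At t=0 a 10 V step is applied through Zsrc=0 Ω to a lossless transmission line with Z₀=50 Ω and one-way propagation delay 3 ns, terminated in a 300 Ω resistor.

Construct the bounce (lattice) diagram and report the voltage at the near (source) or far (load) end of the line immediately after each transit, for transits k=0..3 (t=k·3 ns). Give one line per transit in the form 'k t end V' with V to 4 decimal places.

Γ_L=0.714286, Γ_S=-1.000000; launch V₁=10·50/50=10.000000
k=0 src: V=10.0000
k=1 load: inc=10.000000, refl=10.000000·0.714286=7.1429; V=0.000000+10.000000+7.142857=17.1429
k=2 src: inc=7.142857, refl=7.142857·-1.000000=-7.1429; V=10.000000+7.142857+-7.142857=10.0000
k=3 load: inc=-7.142857, refl=-7.142857·0.714286=-5.1020; V=17.142857+-7.142857+-5.102041=4.8980

0 0 source 10.0000
1 3 load 17.1429
2 6 source 10.0000
3 9 load 4.8980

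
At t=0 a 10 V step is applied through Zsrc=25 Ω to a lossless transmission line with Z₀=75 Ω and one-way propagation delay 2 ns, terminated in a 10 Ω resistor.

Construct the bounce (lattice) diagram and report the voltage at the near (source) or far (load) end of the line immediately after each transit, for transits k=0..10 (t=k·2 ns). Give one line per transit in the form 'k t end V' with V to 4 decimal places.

Γ_L=-0.764706, Γ_S=-0.500000; launch V₁=10·75/100=7.500000
k=0 src: V=7.5000
k=1 load: inc=7.500000, refl=7.500000·-0.764706=-5.7353; V=0.000000+7.500000+-5.735294=1.7647
k=2 src: inc=-5.735294, refl=-5.735294·-0.500000=2.8676; V=7.500000+-5.735294+2.867647=4.6324
k=3 load: inc=2.867647, refl=2.867647·-0.764706=-2.1929; V=1.764706+2.867647+-2.192907=2.4394
k=4 src: inc=-2.192907, refl=-2.192907·-0.500000=1.0965; V=4.632353+-2.192907+1.096453=3.5359
k=5 load: inc=1.096453, refl=1.096453·-0.764706=-0.8385; V=2.439446+1.096453+-0.838464=2.6974
k=6 src: inc=-0.838464, refl=-0.838464·-0.500000=0.4192; V=3.535900+-0.838464+0.419232=3.1167
k=7 load: inc=0.419232, refl=0.419232·-0.764706=-0.3206; V=2.697435+0.419232+-0.320589=2.7961
k=8 src: inc=-0.320589, refl=-0.320589·-0.500000=0.1603; V=3.116668+-0.320589+0.160295=2.9564
k=9 load: inc=0.160295, refl=0.160295·-0.764706=-0.1226; V=2.796078+0.160295+-0.122578=2.8338
k=10 src: inc=-0.122578, refl=-0.122578·-0.500000=0.0613; V=2.956373+-0.122578+0.061289=2.8951

0 0 source 7.5000
1 2 load 1.7647
2 4 source 4.6324
3 6 load 2.4394
4 8 source 3.5359
5 10 load 2.6974
6 12 source 3.1167
7 14 load 2.7961
8 16 source 2.9564
9 18 load 2.8338
10 20 source 2.8951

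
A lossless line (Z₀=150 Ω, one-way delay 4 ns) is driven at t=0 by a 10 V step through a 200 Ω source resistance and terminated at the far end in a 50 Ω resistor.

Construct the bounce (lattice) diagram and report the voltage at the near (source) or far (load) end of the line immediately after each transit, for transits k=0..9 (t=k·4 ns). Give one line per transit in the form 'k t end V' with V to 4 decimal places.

Γ_L=-0.500000, Γ_S=0.142857; launch V₁=10·150/350=4.285714
k=0 src: V=4.2857
k=1 load: inc=4.285714, refl=4.285714·-0.500000=-2.1429; V=0.000000+4.285714+-2.142857=2.1429
k=2 src: inc=-2.142857, refl=-2.142857·0.142857=-0.3061; V=4.285714+-2.142857+-0.306122=1.8367
k=3 load: inc=-0.306122, refl=-0.306122·-0.500000=0.1531; V=2.142857+-0.306122+0.153061=1.9898
k=4 src: inc=0.153061, refl=0.153061·0.142857=0.0219; V=1.836735+0.153061+0.021866=2.0117
k=5 load: inc=0.021866, refl=0.021866·-0.500000=-0.0109; V=1.989796+0.021866+-0.010933=2.0007
k=6 src: inc=-0.010933, refl=-0.010933·0.142857=-0.0016; V=2.011662+-0.010933+-0.001562=1.9992
k=7 load: inc=-0.001562, refl=-0.001562·-0.500000=0.0008; V=2.000729+-0.001562+0.000781=1.9999
k=8 src: inc=0.000781, refl=0.000781·0.142857=0.0001; V=1.999167+0.000781+0.000112=2.0001
k=9 load: inc=0.000112, refl=0.000112·-0.500000=-0.0001; V=1.999948+0.000112+-0.000056=2.0000

0 0 source 4.2857
1 4 load 2.1429
2 8 source 1.8367
3 12 load 1.9898
4 16 source 2.0117
5 20 load 2.0007
6 24 source 1.9992
7 28 load 1.9999
8 32 source 2.0001
9 36 load 2.0000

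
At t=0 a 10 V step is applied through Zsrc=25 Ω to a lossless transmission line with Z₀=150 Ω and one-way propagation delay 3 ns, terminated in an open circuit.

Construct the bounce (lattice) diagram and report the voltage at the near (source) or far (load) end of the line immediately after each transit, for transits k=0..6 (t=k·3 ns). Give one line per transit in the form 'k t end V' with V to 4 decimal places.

0 0 source 8.5714
1 3 load 17.1429
2 6 source 11.0204
3 9 load 4.8980
4 12 source 9.2711
5 15 load 13.6443
6 18 source 10.5206

Γ_L=1.000000, Γ_S=-0.714286; launch V₁=10·150/175=8.571429
k=0 src: V=8.5714
k=1 load: inc=8.571429, refl=8.571429·1.000000=8.5714; V=0.000000+8.571429+8.571429=17.1429
k=2 src: inc=8.571429, refl=8.571429·-0.714286=-6.1224; V=8.571429+8.571429+-6.122449=11.0204
k=3 load: inc=-6.122449, refl=-6.122449·1.000000=-6.1224; V=17.142857+-6.122449+-6.122449=4.8980
k=4 src: inc=-6.122449, refl=-6.122449·-0.714286=4.3732; V=11.020408+-6.122449+4.373178=9.2711
k=5 load: inc=4.373178, refl=4.373178·1.000000=4.3732; V=4.897959+4.373178+4.373178=13.6443
k=6 src: inc=4.373178, refl=4.373178·-0.714286=-3.1237; V=9.271137+4.373178+-3.123698=10.5206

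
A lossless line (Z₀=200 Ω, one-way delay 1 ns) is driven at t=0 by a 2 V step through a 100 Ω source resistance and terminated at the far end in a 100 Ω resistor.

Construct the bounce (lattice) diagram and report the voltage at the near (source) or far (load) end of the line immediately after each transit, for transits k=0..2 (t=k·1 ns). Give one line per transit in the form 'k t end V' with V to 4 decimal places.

0 0 source 1.3333
1 1 load 0.8889
2 2 source 1.0370

Γ_L=-0.333333, Γ_S=-0.333333; launch V₁=2·200/300=1.333333
k=0 src: V=1.3333
k=1 load: inc=1.333333, refl=1.333333·-0.333333=-0.4444; V=0.000000+1.333333+-0.444444=0.8889
k=2 src: inc=-0.444444, refl=-0.444444·-0.333333=0.1481; V=1.333333+-0.444444+0.148148=1.0370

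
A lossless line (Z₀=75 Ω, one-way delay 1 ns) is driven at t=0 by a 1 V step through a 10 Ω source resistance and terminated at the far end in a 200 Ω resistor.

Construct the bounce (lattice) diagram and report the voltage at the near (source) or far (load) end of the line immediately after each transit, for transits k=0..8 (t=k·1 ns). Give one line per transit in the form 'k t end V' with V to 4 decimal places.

0 0 source 0.8824
1 1 load 1.2834
2 2 source 0.9767
3 3 load 0.8373
4 4 source 0.9439
5 5 load 0.9924
6 6 source 0.9553
7 7 load 0.9385
8 8 source 0.9514

Γ_L=0.454545, Γ_S=-0.764706; launch V₁=1·75/85=0.882353
k=0 src: V=0.8824
k=1 load: inc=0.882353, refl=0.882353·0.454545=0.4011; V=0.000000+0.882353+0.401070=1.2834
k=2 src: inc=0.401070, refl=0.401070·-0.764706=-0.3067; V=0.882353+0.401070+-0.306700=0.9767
k=3 load: inc=-0.306700, refl=-0.306700·0.454545=-0.1394; V=1.283422+-0.306700+-0.139409=0.8373
k=4 src: inc=-0.139409, refl=-0.139409·-0.764706=0.1066; V=0.976722+-0.139409+0.106607=0.9439
k=5 load: inc=0.106607, refl=0.106607·0.454545=0.0485; V=0.837313+0.106607+0.048458=0.9924
k=6 src: inc=0.048458, refl=0.048458·-0.764706=-0.0371; V=0.943920+0.048458+-0.037056=0.9553
k=7 load: inc=-0.037056, refl=-0.037056·0.454545=-0.0168; V=0.992378+-0.037056+-0.016844=0.9385
k=8 src: inc=-0.016844, refl=-0.016844·-0.764706=0.0129; V=0.955322+-0.016844+0.012880=0.9514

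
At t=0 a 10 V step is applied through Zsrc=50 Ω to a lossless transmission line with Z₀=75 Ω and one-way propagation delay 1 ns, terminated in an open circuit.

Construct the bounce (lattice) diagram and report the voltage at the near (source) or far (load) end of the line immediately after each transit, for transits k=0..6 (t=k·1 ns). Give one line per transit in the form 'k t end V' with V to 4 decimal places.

0 0 source 6.0000
1 1 load 12.0000
2 2 source 10.8000
3 3 load 9.6000
4 4 source 9.8400
5 5 load 10.0800
6 6 source 10.0320

Γ_L=1.000000, Γ_S=-0.200000; launch V₁=10·75/125=6.000000
k=0 src: V=6.0000
k=1 load: inc=6.000000, refl=6.000000·1.000000=6.0000; V=0.000000+6.000000+6.000000=12.0000
k=2 src: inc=6.000000, refl=6.000000·-0.200000=-1.2000; V=6.000000+6.000000+-1.200000=10.8000
k=3 load: inc=-1.200000, refl=-1.200000·1.000000=-1.2000; V=12.000000+-1.200000+-1.200000=9.6000
k=4 src: inc=-1.200000, refl=-1.200000·-0.200000=0.2400; V=10.800000+-1.200000+0.240000=9.8400
k=5 load: inc=0.240000, refl=0.240000·1.000000=0.2400; V=9.600000+0.240000+0.240000=10.0800
k=6 src: inc=0.240000, refl=0.240000·-0.200000=-0.0480; V=9.840000+0.240000+-0.048000=10.0320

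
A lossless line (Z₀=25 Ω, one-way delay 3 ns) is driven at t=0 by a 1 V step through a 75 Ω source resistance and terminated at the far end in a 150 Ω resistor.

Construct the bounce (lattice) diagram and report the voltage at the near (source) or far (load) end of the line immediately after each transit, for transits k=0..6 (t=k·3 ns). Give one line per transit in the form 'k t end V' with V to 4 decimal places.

Γ_L=0.714286, Γ_S=0.500000; launch V₁=1·25/100=0.250000
k=0 src: V=0.2500
k=1 load: inc=0.250000, refl=0.250000·0.714286=0.1786; V=0.000000+0.250000+0.178571=0.4286
k=2 src: inc=0.178571, refl=0.178571·0.500000=0.0893; V=0.250000+0.178571+0.089286=0.5179
k=3 load: inc=0.089286, refl=0.089286·0.714286=0.0638; V=0.428571+0.089286+0.063776=0.5816
k=4 src: inc=0.063776, refl=0.063776·0.500000=0.0319; V=0.517857+0.063776+0.031888=0.6135
k=5 load: inc=0.031888, refl=0.031888·0.714286=0.0228; V=0.581633+0.031888+0.022777=0.6363
k=6 src: inc=0.022777, refl=0.022777·0.500000=0.0114; V=0.613520+0.022777+0.011388=0.6477

0 0 source 0.2500
1 3 load 0.4286
2 6 source 0.5179
3 9 load 0.5816
4 12 source 0.6135
5 15 load 0.6363
6 18 source 0.6477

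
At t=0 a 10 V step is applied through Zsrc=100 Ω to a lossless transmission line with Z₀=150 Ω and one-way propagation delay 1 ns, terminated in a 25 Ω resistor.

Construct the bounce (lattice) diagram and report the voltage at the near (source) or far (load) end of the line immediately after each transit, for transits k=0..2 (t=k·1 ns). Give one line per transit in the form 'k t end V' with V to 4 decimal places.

Γ_L=-0.714286, Γ_S=-0.200000; launch V₁=10·150/250=6.000000
k=0 src: V=6.0000
k=1 load: inc=6.000000, refl=6.000000·-0.714286=-4.2857; V=0.000000+6.000000+-4.285714=1.7143
k=2 src: inc=-4.285714, refl=-4.285714·-0.200000=0.8571; V=6.000000+-4.285714+0.857143=2.5714

0 0 source 6.0000
1 1 load 1.7143
2 2 source 2.5714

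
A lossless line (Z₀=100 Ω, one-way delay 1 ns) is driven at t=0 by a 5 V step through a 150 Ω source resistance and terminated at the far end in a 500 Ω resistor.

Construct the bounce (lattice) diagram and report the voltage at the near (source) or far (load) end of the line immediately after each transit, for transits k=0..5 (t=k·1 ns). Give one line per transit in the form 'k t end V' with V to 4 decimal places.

0 0 source 2.0000
1 1 load 3.3333
2 2 source 3.6000
3 3 load 3.7778
4 4 source 3.8133
5 5 load 3.8370

Γ_L=0.666667, Γ_S=0.200000; launch V₁=5·100/250=2.000000
k=0 src: V=2.0000
k=1 load: inc=2.000000, refl=2.000000·0.666667=1.3333; V=0.000000+2.000000+1.333333=3.3333
k=2 src: inc=1.333333, refl=1.333333·0.200000=0.2667; V=2.000000+1.333333+0.266667=3.6000
k=3 load: inc=0.266667, refl=0.266667·0.666667=0.1778; V=3.333333+0.266667+0.177778=3.7778
k=4 src: inc=0.177778, refl=0.177778·0.200000=0.0356; V=3.600000+0.177778+0.035556=3.8133
k=5 load: inc=0.035556, refl=0.035556·0.666667=0.0237; V=3.777778+0.035556+0.023704=3.8370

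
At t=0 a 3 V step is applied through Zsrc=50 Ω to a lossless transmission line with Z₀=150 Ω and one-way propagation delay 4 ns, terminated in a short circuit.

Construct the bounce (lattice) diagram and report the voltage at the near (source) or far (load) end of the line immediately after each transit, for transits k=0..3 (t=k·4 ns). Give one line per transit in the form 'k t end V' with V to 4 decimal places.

Γ_L=-1.000000, Γ_S=-0.500000; launch V₁=3·150/200=2.250000
k=0 src: V=2.2500
k=1 load: inc=2.250000, refl=2.250000·-1.000000=-2.2500; V=0.000000+2.250000+-2.250000=0.0000
k=2 src: inc=-2.250000, refl=-2.250000·-0.500000=1.1250; V=2.250000+-2.250000+1.125000=1.1250
k=3 load: inc=1.125000, refl=1.125000·-1.000000=-1.1250; V=0.000000+1.125000+-1.125000=0.0000

0 0 source 2.2500
1 4 load 0.0000
2 8 source 1.1250
3 12 load 0.0000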